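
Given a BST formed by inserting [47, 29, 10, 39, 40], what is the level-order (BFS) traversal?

Tree insertion order: [47, 29, 10, 39, 40]
Tree (level-order array): [47, 29, None, 10, 39, None, None, None, 40]
BFS from the root, enqueuing left then right child of each popped node:
  queue [47] -> pop 47, enqueue [29], visited so far: [47]
  queue [29] -> pop 29, enqueue [10, 39], visited so far: [47, 29]
  queue [10, 39] -> pop 10, enqueue [none], visited so far: [47, 29, 10]
  queue [39] -> pop 39, enqueue [40], visited so far: [47, 29, 10, 39]
  queue [40] -> pop 40, enqueue [none], visited so far: [47, 29, 10, 39, 40]
Result: [47, 29, 10, 39, 40]


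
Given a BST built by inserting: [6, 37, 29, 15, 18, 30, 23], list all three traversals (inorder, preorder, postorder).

Tree insertion order: [6, 37, 29, 15, 18, 30, 23]
Tree (level-order array): [6, None, 37, 29, None, 15, 30, None, 18, None, None, None, 23]
Inorder (L, root, R): [6, 15, 18, 23, 29, 30, 37]
Preorder (root, L, R): [6, 37, 29, 15, 18, 23, 30]
Postorder (L, R, root): [23, 18, 15, 30, 29, 37, 6]


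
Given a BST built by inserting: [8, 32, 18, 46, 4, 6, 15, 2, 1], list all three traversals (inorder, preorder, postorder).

Tree insertion order: [8, 32, 18, 46, 4, 6, 15, 2, 1]
Tree (level-order array): [8, 4, 32, 2, 6, 18, 46, 1, None, None, None, 15]
Inorder (L, root, R): [1, 2, 4, 6, 8, 15, 18, 32, 46]
Preorder (root, L, R): [8, 4, 2, 1, 6, 32, 18, 15, 46]
Postorder (L, R, root): [1, 2, 6, 4, 15, 18, 46, 32, 8]


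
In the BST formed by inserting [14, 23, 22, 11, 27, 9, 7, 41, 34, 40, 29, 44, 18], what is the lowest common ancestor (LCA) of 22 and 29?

Tree insertion order: [14, 23, 22, 11, 27, 9, 7, 41, 34, 40, 29, 44, 18]
Tree (level-order array): [14, 11, 23, 9, None, 22, 27, 7, None, 18, None, None, 41, None, None, None, None, 34, 44, 29, 40]
In a BST, the LCA of p=22, q=29 is the first node v on the
root-to-leaf path with p <= v <= q (go left if both < v, right if both > v).
Walk from root:
  at 14: both 22 and 29 > 14, go right
  at 23: 22 <= 23 <= 29, this is the LCA
LCA = 23


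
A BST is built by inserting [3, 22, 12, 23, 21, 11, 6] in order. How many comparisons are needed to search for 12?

Search path for 12: 3 -> 22 -> 12
Found: True
Comparisons: 3


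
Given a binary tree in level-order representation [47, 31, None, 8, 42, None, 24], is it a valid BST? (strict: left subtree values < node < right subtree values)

Level-order array: [47, 31, None, 8, 42, None, 24]
Validate using subtree bounds (lo, hi): at each node, require lo < value < hi,
then recurse left with hi=value and right with lo=value.
Preorder trace (stopping at first violation):
  at node 47 with bounds (-inf, +inf): OK
  at node 31 with bounds (-inf, 47): OK
  at node 8 with bounds (-inf, 31): OK
  at node 24 with bounds (8, 31): OK
  at node 42 with bounds (31, 47): OK
No violation found at any node.
Result: Valid BST


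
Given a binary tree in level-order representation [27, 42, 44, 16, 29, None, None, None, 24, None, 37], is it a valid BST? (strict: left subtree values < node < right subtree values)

Level-order array: [27, 42, 44, 16, 29, None, None, None, 24, None, 37]
Validate using subtree bounds (lo, hi): at each node, require lo < value < hi,
then recurse left with hi=value and right with lo=value.
Preorder trace (stopping at first violation):
  at node 27 with bounds (-inf, +inf): OK
  at node 42 with bounds (-inf, 27): VIOLATION
Node 42 violates its bound: not (-inf < 42 < 27).
Result: Not a valid BST


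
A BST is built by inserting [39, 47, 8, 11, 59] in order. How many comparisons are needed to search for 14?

Search path for 14: 39 -> 8 -> 11
Found: False
Comparisons: 3


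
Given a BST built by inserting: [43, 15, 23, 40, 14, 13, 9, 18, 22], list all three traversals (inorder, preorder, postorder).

Tree insertion order: [43, 15, 23, 40, 14, 13, 9, 18, 22]
Tree (level-order array): [43, 15, None, 14, 23, 13, None, 18, 40, 9, None, None, 22]
Inorder (L, root, R): [9, 13, 14, 15, 18, 22, 23, 40, 43]
Preorder (root, L, R): [43, 15, 14, 13, 9, 23, 18, 22, 40]
Postorder (L, R, root): [9, 13, 14, 22, 18, 40, 23, 15, 43]


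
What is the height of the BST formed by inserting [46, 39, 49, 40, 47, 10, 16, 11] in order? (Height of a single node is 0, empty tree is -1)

Insertion order: [46, 39, 49, 40, 47, 10, 16, 11]
Tree (level-order array): [46, 39, 49, 10, 40, 47, None, None, 16, None, None, None, None, 11]
Compute height bottom-up (empty subtree = -1):
  height(11) = 1 + max(-1, -1) = 0
  height(16) = 1 + max(0, -1) = 1
  height(10) = 1 + max(-1, 1) = 2
  height(40) = 1 + max(-1, -1) = 0
  height(39) = 1 + max(2, 0) = 3
  height(47) = 1 + max(-1, -1) = 0
  height(49) = 1 + max(0, -1) = 1
  height(46) = 1 + max(3, 1) = 4
Height = 4


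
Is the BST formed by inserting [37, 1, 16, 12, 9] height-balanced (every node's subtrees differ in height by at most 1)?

Tree (level-order array): [37, 1, None, None, 16, 12, None, 9]
Definition: a tree is height-balanced if, at every node, |h(left) - h(right)| <= 1 (empty subtree has height -1).
Bottom-up per-node check:
  node 9: h_left=-1, h_right=-1, diff=0 [OK], height=0
  node 12: h_left=0, h_right=-1, diff=1 [OK], height=1
  node 16: h_left=1, h_right=-1, diff=2 [FAIL (|1--1|=2 > 1)], height=2
  node 1: h_left=-1, h_right=2, diff=3 [FAIL (|-1-2|=3 > 1)], height=3
  node 37: h_left=3, h_right=-1, diff=4 [FAIL (|3--1|=4 > 1)], height=4
Node 16 violates the condition: |1 - -1| = 2 > 1.
Result: Not balanced


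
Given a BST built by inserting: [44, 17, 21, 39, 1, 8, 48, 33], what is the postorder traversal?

Tree insertion order: [44, 17, 21, 39, 1, 8, 48, 33]
Tree (level-order array): [44, 17, 48, 1, 21, None, None, None, 8, None, 39, None, None, 33]
Postorder traversal: [8, 1, 33, 39, 21, 17, 48, 44]


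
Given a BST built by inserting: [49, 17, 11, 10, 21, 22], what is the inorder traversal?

Tree insertion order: [49, 17, 11, 10, 21, 22]
Tree (level-order array): [49, 17, None, 11, 21, 10, None, None, 22]
Inorder traversal: [10, 11, 17, 21, 22, 49]


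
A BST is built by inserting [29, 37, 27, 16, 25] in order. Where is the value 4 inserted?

Starting tree (level order): [29, 27, 37, 16, None, None, None, None, 25]
Insertion path: 29 -> 27 -> 16
Result: insert 4 as left child of 16
Final tree (level order): [29, 27, 37, 16, None, None, None, 4, 25]


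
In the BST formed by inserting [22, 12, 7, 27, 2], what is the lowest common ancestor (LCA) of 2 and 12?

Tree insertion order: [22, 12, 7, 27, 2]
Tree (level-order array): [22, 12, 27, 7, None, None, None, 2]
In a BST, the LCA of p=2, q=12 is the first node v on the
root-to-leaf path with p <= v <= q (go left if both < v, right if both > v).
Walk from root:
  at 22: both 2 and 12 < 22, go left
  at 12: 2 <= 12 <= 12, this is the LCA
LCA = 12


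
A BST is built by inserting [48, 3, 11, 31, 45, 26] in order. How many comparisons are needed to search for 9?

Search path for 9: 48 -> 3 -> 11
Found: False
Comparisons: 3


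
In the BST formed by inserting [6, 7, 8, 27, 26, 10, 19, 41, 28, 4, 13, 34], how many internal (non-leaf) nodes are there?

Tree built from: [6, 7, 8, 27, 26, 10, 19, 41, 28, 4, 13, 34]
Tree (level-order array): [6, 4, 7, None, None, None, 8, None, 27, 26, 41, 10, None, 28, None, None, 19, None, 34, 13]
Rule: An internal node has at least one child.
Per-node child counts:
  node 6: 2 child(ren)
  node 4: 0 child(ren)
  node 7: 1 child(ren)
  node 8: 1 child(ren)
  node 27: 2 child(ren)
  node 26: 1 child(ren)
  node 10: 1 child(ren)
  node 19: 1 child(ren)
  node 13: 0 child(ren)
  node 41: 1 child(ren)
  node 28: 1 child(ren)
  node 34: 0 child(ren)
Matching nodes: [6, 7, 8, 27, 26, 10, 19, 41, 28]
Count of internal (non-leaf) nodes: 9


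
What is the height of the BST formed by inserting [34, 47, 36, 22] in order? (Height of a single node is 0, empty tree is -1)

Insertion order: [34, 47, 36, 22]
Tree (level-order array): [34, 22, 47, None, None, 36]
Compute height bottom-up (empty subtree = -1):
  height(22) = 1 + max(-1, -1) = 0
  height(36) = 1 + max(-1, -1) = 0
  height(47) = 1 + max(0, -1) = 1
  height(34) = 1 + max(0, 1) = 2
Height = 2


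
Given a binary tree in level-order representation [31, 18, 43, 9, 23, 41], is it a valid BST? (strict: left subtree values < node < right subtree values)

Level-order array: [31, 18, 43, 9, 23, 41]
Validate using subtree bounds (lo, hi): at each node, require lo < value < hi,
then recurse left with hi=value and right with lo=value.
Preorder trace (stopping at first violation):
  at node 31 with bounds (-inf, +inf): OK
  at node 18 with bounds (-inf, 31): OK
  at node 9 with bounds (-inf, 18): OK
  at node 23 with bounds (18, 31): OK
  at node 43 with bounds (31, +inf): OK
  at node 41 with bounds (31, 43): OK
No violation found at any node.
Result: Valid BST


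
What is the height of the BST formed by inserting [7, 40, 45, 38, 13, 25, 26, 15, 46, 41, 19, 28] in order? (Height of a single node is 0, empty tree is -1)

Insertion order: [7, 40, 45, 38, 13, 25, 26, 15, 46, 41, 19, 28]
Tree (level-order array): [7, None, 40, 38, 45, 13, None, 41, 46, None, 25, None, None, None, None, 15, 26, None, 19, None, 28]
Compute height bottom-up (empty subtree = -1):
  height(19) = 1 + max(-1, -1) = 0
  height(15) = 1 + max(-1, 0) = 1
  height(28) = 1 + max(-1, -1) = 0
  height(26) = 1 + max(-1, 0) = 1
  height(25) = 1 + max(1, 1) = 2
  height(13) = 1 + max(-1, 2) = 3
  height(38) = 1 + max(3, -1) = 4
  height(41) = 1 + max(-1, -1) = 0
  height(46) = 1 + max(-1, -1) = 0
  height(45) = 1 + max(0, 0) = 1
  height(40) = 1 + max(4, 1) = 5
  height(7) = 1 + max(-1, 5) = 6
Height = 6


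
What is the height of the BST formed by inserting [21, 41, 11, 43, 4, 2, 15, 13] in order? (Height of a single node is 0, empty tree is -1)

Insertion order: [21, 41, 11, 43, 4, 2, 15, 13]
Tree (level-order array): [21, 11, 41, 4, 15, None, 43, 2, None, 13]
Compute height bottom-up (empty subtree = -1):
  height(2) = 1 + max(-1, -1) = 0
  height(4) = 1 + max(0, -1) = 1
  height(13) = 1 + max(-1, -1) = 0
  height(15) = 1 + max(0, -1) = 1
  height(11) = 1 + max(1, 1) = 2
  height(43) = 1 + max(-1, -1) = 0
  height(41) = 1 + max(-1, 0) = 1
  height(21) = 1 + max(2, 1) = 3
Height = 3


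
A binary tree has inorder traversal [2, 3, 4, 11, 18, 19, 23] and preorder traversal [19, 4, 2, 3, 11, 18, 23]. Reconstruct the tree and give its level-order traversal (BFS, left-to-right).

Inorder:  [2, 3, 4, 11, 18, 19, 23]
Preorder: [19, 4, 2, 3, 11, 18, 23]
Algorithm: preorder visits root first, so consume preorder in order;
for each root, split the current inorder slice at that value into
left-subtree inorder and right-subtree inorder, then recurse.
Recursive splits:
  root=19; inorder splits into left=[2, 3, 4, 11, 18], right=[23]
  root=4; inorder splits into left=[2, 3], right=[11, 18]
  root=2; inorder splits into left=[], right=[3]
  root=3; inorder splits into left=[], right=[]
  root=11; inorder splits into left=[], right=[18]
  root=18; inorder splits into left=[], right=[]
  root=23; inorder splits into left=[], right=[]
Reconstructed level-order: [19, 4, 23, 2, 11, 3, 18]


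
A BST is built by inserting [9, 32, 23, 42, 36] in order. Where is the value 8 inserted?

Starting tree (level order): [9, None, 32, 23, 42, None, None, 36]
Insertion path: 9
Result: insert 8 as left child of 9
Final tree (level order): [9, 8, 32, None, None, 23, 42, None, None, 36]


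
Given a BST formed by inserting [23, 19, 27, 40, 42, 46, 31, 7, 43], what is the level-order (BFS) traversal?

Tree insertion order: [23, 19, 27, 40, 42, 46, 31, 7, 43]
Tree (level-order array): [23, 19, 27, 7, None, None, 40, None, None, 31, 42, None, None, None, 46, 43]
BFS from the root, enqueuing left then right child of each popped node:
  queue [23] -> pop 23, enqueue [19, 27], visited so far: [23]
  queue [19, 27] -> pop 19, enqueue [7], visited so far: [23, 19]
  queue [27, 7] -> pop 27, enqueue [40], visited so far: [23, 19, 27]
  queue [7, 40] -> pop 7, enqueue [none], visited so far: [23, 19, 27, 7]
  queue [40] -> pop 40, enqueue [31, 42], visited so far: [23, 19, 27, 7, 40]
  queue [31, 42] -> pop 31, enqueue [none], visited so far: [23, 19, 27, 7, 40, 31]
  queue [42] -> pop 42, enqueue [46], visited so far: [23, 19, 27, 7, 40, 31, 42]
  queue [46] -> pop 46, enqueue [43], visited so far: [23, 19, 27, 7, 40, 31, 42, 46]
  queue [43] -> pop 43, enqueue [none], visited so far: [23, 19, 27, 7, 40, 31, 42, 46, 43]
Result: [23, 19, 27, 7, 40, 31, 42, 46, 43]


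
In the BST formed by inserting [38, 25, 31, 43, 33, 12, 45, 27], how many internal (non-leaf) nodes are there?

Tree built from: [38, 25, 31, 43, 33, 12, 45, 27]
Tree (level-order array): [38, 25, 43, 12, 31, None, 45, None, None, 27, 33]
Rule: An internal node has at least one child.
Per-node child counts:
  node 38: 2 child(ren)
  node 25: 2 child(ren)
  node 12: 0 child(ren)
  node 31: 2 child(ren)
  node 27: 0 child(ren)
  node 33: 0 child(ren)
  node 43: 1 child(ren)
  node 45: 0 child(ren)
Matching nodes: [38, 25, 31, 43]
Count of internal (non-leaf) nodes: 4


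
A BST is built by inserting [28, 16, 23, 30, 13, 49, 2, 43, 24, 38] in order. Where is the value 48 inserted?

Starting tree (level order): [28, 16, 30, 13, 23, None, 49, 2, None, None, 24, 43, None, None, None, None, None, 38]
Insertion path: 28 -> 30 -> 49 -> 43
Result: insert 48 as right child of 43
Final tree (level order): [28, 16, 30, 13, 23, None, 49, 2, None, None, 24, 43, None, None, None, None, None, 38, 48]


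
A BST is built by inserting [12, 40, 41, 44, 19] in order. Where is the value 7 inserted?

Starting tree (level order): [12, None, 40, 19, 41, None, None, None, 44]
Insertion path: 12
Result: insert 7 as left child of 12
Final tree (level order): [12, 7, 40, None, None, 19, 41, None, None, None, 44]


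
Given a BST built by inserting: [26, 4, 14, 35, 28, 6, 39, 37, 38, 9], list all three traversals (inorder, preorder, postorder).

Tree insertion order: [26, 4, 14, 35, 28, 6, 39, 37, 38, 9]
Tree (level-order array): [26, 4, 35, None, 14, 28, 39, 6, None, None, None, 37, None, None, 9, None, 38]
Inorder (L, root, R): [4, 6, 9, 14, 26, 28, 35, 37, 38, 39]
Preorder (root, L, R): [26, 4, 14, 6, 9, 35, 28, 39, 37, 38]
Postorder (L, R, root): [9, 6, 14, 4, 28, 38, 37, 39, 35, 26]


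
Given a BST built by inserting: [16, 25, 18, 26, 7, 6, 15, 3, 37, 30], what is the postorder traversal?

Tree insertion order: [16, 25, 18, 26, 7, 6, 15, 3, 37, 30]
Tree (level-order array): [16, 7, 25, 6, 15, 18, 26, 3, None, None, None, None, None, None, 37, None, None, 30]
Postorder traversal: [3, 6, 15, 7, 18, 30, 37, 26, 25, 16]


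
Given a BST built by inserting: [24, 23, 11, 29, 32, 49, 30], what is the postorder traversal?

Tree insertion order: [24, 23, 11, 29, 32, 49, 30]
Tree (level-order array): [24, 23, 29, 11, None, None, 32, None, None, 30, 49]
Postorder traversal: [11, 23, 30, 49, 32, 29, 24]


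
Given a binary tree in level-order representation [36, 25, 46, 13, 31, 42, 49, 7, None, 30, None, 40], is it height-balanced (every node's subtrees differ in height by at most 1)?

Tree (level-order array): [36, 25, 46, 13, 31, 42, 49, 7, None, 30, None, 40]
Definition: a tree is height-balanced if, at every node, |h(left) - h(right)| <= 1 (empty subtree has height -1).
Bottom-up per-node check:
  node 7: h_left=-1, h_right=-1, diff=0 [OK], height=0
  node 13: h_left=0, h_right=-1, diff=1 [OK], height=1
  node 30: h_left=-1, h_right=-1, diff=0 [OK], height=0
  node 31: h_left=0, h_right=-1, diff=1 [OK], height=1
  node 25: h_left=1, h_right=1, diff=0 [OK], height=2
  node 40: h_left=-1, h_right=-1, diff=0 [OK], height=0
  node 42: h_left=0, h_right=-1, diff=1 [OK], height=1
  node 49: h_left=-1, h_right=-1, diff=0 [OK], height=0
  node 46: h_left=1, h_right=0, diff=1 [OK], height=2
  node 36: h_left=2, h_right=2, diff=0 [OK], height=3
All nodes satisfy the balance condition.
Result: Balanced


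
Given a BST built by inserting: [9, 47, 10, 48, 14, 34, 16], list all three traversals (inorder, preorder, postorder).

Tree insertion order: [9, 47, 10, 48, 14, 34, 16]
Tree (level-order array): [9, None, 47, 10, 48, None, 14, None, None, None, 34, 16]
Inorder (L, root, R): [9, 10, 14, 16, 34, 47, 48]
Preorder (root, L, R): [9, 47, 10, 14, 34, 16, 48]
Postorder (L, R, root): [16, 34, 14, 10, 48, 47, 9]


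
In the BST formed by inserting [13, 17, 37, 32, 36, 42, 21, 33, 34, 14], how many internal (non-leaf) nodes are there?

Tree built from: [13, 17, 37, 32, 36, 42, 21, 33, 34, 14]
Tree (level-order array): [13, None, 17, 14, 37, None, None, 32, 42, 21, 36, None, None, None, None, 33, None, None, 34]
Rule: An internal node has at least one child.
Per-node child counts:
  node 13: 1 child(ren)
  node 17: 2 child(ren)
  node 14: 0 child(ren)
  node 37: 2 child(ren)
  node 32: 2 child(ren)
  node 21: 0 child(ren)
  node 36: 1 child(ren)
  node 33: 1 child(ren)
  node 34: 0 child(ren)
  node 42: 0 child(ren)
Matching nodes: [13, 17, 37, 32, 36, 33]
Count of internal (non-leaf) nodes: 6


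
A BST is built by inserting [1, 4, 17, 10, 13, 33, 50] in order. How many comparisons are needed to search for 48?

Search path for 48: 1 -> 4 -> 17 -> 33 -> 50
Found: False
Comparisons: 5


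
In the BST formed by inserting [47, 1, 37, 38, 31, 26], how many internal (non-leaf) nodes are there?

Tree built from: [47, 1, 37, 38, 31, 26]
Tree (level-order array): [47, 1, None, None, 37, 31, 38, 26]
Rule: An internal node has at least one child.
Per-node child counts:
  node 47: 1 child(ren)
  node 1: 1 child(ren)
  node 37: 2 child(ren)
  node 31: 1 child(ren)
  node 26: 0 child(ren)
  node 38: 0 child(ren)
Matching nodes: [47, 1, 37, 31]
Count of internal (non-leaf) nodes: 4


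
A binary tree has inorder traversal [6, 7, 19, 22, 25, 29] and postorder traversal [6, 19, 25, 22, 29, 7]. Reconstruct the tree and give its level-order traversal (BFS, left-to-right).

Inorder:   [6, 7, 19, 22, 25, 29]
Postorder: [6, 19, 25, 22, 29, 7]
Algorithm: postorder visits root last, so walk postorder right-to-left;
each value is the root of the current inorder slice — split it at that
value, recurse on the right subtree first, then the left.
Recursive splits:
  root=7; inorder splits into left=[6], right=[19, 22, 25, 29]
  root=29; inorder splits into left=[19, 22, 25], right=[]
  root=22; inorder splits into left=[19], right=[25]
  root=25; inorder splits into left=[], right=[]
  root=19; inorder splits into left=[], right=[]
  root=6; inorder splits into left=[], right=[]
Reconstructed level-order: [7, 6, 29, 22, 19, 25]


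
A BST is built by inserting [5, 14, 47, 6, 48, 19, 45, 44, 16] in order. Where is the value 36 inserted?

Starting tree (level order): [5, None, 14, 6, 47, None, None, 19, 48, 16, 45, None, None, None, None, 44]
Insertion path: 5 -> 14 -> 47 -> 19 -> 45 -> 44
Result: insert 36 as left child of 44
Final tree (level order): [5, None, 14, 6, 47, None, None, 19, 48, 16, 45, None, None, None, None, 44, None, 36]


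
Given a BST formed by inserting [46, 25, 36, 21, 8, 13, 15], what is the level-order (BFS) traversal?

Tree insertion order: [46, 25, 36, 21, 8, 13, 15]
Tree (level-order array): [46, 25, None, 21, 36, 8, None, None, None, None, 13, None, 15]
BFS from the root, enqueuing left then right child of each popped node:
  queue [46] -> pop 46, enqueue [25], visited so far: [46]
  queue [25] -> pop 25, enqueue [21, 36], visited so far: [46, 25]
  queue [21, 36] -> pop 21, enqueue [8], visited so far: [46, 25, 21]
  queue [36, 8] -> pop 36, enqueue [none], visited so far: [46, 25, 21, 36]
  queue [8] -> pop 8, enqueue [13], visited so far: [46, 25, 21, 36, 8]
  queue [13] -> pop 13, enqueue [15], visited so far: [46, 25, 21, 36, 8, 13]
  queue [15] -> pop 15, enqueue [none], visited so far: [46, 25, 21, 36, 8, 13, 15]
Result: [46, 25, 21, 36, 8, 13, 15]


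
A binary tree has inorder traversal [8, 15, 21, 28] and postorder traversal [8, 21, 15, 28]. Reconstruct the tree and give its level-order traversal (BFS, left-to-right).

Inorder:   [8, 15, 21, 28]
Postorder: [8, 21, 15, 28]
Algorithm: postorder visits root last, so walk postorder right-to-left;
each value is the root of the current inorder slice — split it at that
value, recurse on the right subtree first, then the left.
Recursive splits:
  root=28; inorder splits into left=[8, 15, 21], right=[]
  root=15; inorder splits into left=[8], right=[21]
  root=21; inorder splits into left=[], right=[]
  root=8; inorder splits into left=[], right=[]
Reconstructed level-order: [28, 15, 8, 21]


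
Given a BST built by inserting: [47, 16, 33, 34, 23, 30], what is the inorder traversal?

Tree insertion order: [47, 16, 33, 34, 23, 30]
Tree (level-order array): [47, 16, None, None, 33, 23, 34, None, 30]
Inorder traversal: [16, 23, 30, 33, 34, 47]


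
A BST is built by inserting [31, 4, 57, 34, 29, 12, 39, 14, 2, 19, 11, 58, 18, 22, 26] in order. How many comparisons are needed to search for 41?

Search path for 41: 31 -> 57 -> 34 -> 39
Found: False
Comparisons: 4


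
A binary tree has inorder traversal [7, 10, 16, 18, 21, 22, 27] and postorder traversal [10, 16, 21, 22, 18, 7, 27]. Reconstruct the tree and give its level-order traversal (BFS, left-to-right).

Inorder:   [7, 10, 16, 18, 21, 22, 27]
Postorder: [10, 16, 21, 22, 18, 7, 27]
Algorithm: postorder visits root last, so walk postorder right-to-left;
each value is the root of the current inorder slice — split it at that
value, recurse on the right subtree first, then the left.
Recursive splits:
  root=27; inorder splits into left=[7, 10, 16, 18, 21, 22], right=[]
  root=7; inorder splits into left=[], right=[10, 16, 18, 21, 22]
  root=18; inorder splits into left=[10, 16], right=[21, 22]
  root=22; inorder splits into left=[21], right=[]
  root=21; inorder splits into left=[], right=[]
  root=16; inorder splits into left=[10], right=[]
  root=10; inorder splits into left=[], right=[]
Reconstructed level-order: [27, 7, 18, 16, 22, 10, 21]


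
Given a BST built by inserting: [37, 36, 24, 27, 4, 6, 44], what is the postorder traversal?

Tree insertion order: [37, 36, 24, 27, 4, 6, 44]
Tree (level-order array): [37, 36, 44, 24, None, None, None, 4, 27, None, 6]
Postorder traversal: [6, 4, 27, 24, 36, 44, 37]


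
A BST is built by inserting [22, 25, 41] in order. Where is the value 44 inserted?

Starting tree (level order): [22, None, 25, None, 41]
Insertion path: 22 -> 25 -> 41
Result: insert 44 as right child of 41
Final tree (level order): [22, None, 25, None, 41, None, 44]


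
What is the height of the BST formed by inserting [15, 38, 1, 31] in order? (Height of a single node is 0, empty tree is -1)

Insertion order: [15, 38, 1, 31]
Tree (level-order array): [15, 1, 38, None, None, 31]
Compute height bottom-up (empty subtree = -1):
  height(1) = 1 + max(-1, -1) = 0
  height(31) = 1 + max(-1, -1) = 0
  height(38) = 1 + max(0, -1) = 1
  height(15) = 1 + max(0, 1) = 2
Height = 2


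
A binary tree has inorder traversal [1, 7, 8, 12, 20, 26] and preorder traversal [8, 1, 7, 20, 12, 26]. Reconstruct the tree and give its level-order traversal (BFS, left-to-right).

Inorder:  [1, 7, 8, 12, 20, 26]
Preorder: [8, 1, 7, 20, 12, 26]
Algorithm: preorder visits root first, so consume preorder in order;
for each root, split the current inorder slice at that value into
left-subtree inorder and right-subtree inorder, then recurse.
Recursive splits:
  root=8; inorder splits into left=[1, 7], right=[12, 20, 26]
  root=1; inorder splits into left=[], right=[7]
  root=7; inorder splits into left=[], right=[]
  root=20; inorder splits into left=[12], right=[26]
  root=12; inorder splits into left=[], right=[]
  root=26; inorder splits into left=[], right=[]
Reconstructed level-order: [8, 1, 20, 7, 12, 26]


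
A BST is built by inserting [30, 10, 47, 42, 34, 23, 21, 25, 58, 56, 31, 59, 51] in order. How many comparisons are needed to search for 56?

Search path for 56: 30 -> 47 -> 58 -> 56
Found: True
Comparisons: 4


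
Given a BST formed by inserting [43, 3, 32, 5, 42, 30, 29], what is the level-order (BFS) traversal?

Tree insertion order: [43, 3, 32, 5, 42, 30, 29]
Tree (level-order array): [43, 3, None, None, 32, 5, 42, None, 30, None, None, 29]
BFS from the root, enqueuing left then right child of each popped node:
  queue [43] -> pop 43, enqueue [3], visited so far: [43]
  queue [3] -> pop 3, enqueue [32], visited so far: [43, 3]
  queue [32] -> pop 32, enqueue [5, 42], visited so far: [43, 3, 32]
  queue [5, 42] -> pop 5, enqueue [30], visited so far: [43, 3, 32, 5]
  queue [42, 30] -> pop 42, enqueue [none], visited so far: [43, 3, 32, 5, 42]
  queue [30] -> pop 30, enqueue [29], visited so far: [43, 3, 32, 5, 42, 30]
  queue [29] -> pop 29, enqueue [none], visited so far: [43, 3, 32, 5, 42, 30, 29]
Result: [43, 3, 32, 5, 42, 30, 29]


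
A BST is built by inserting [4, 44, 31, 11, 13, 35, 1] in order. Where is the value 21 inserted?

Starting tree (level order): [4, 1, 44, None, None, 31, None, 11, 35, None, 13]
Insertion path: 4 -> 44 -> 31 -> 11 -> 13
Result: insert 21 as right child of 13
Final tree (level order): [4, 1, 44, None, None, 31, None, 11, 35, None, 13, None, None, None, 21]


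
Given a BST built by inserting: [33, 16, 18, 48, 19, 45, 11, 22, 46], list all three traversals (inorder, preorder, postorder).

Tree insertion order: [33, 16, 18, 48, 19, 45, 11, 22, 46]
Tree (level-order array): [33, 16, 48, 11, 18, 45, None, None, None, None, 19, None, 46, None, 22]
Inorder (L, root, R): [11, 16, 18, 19, 22, 33, 45, 46, 48]
Preorder (root, L, R): [33, 16, 11, 18, 19, 22, 48, 45, 46]
Postorder (L, R, root): [11, 22, 19, 18, 16, 46, 45, 48, 33]


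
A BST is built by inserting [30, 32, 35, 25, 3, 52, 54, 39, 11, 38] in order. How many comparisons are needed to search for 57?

Search path for 57: 30 -> 32 -> 35 -> 52 -> 54
Found: False
Comparisons: 5


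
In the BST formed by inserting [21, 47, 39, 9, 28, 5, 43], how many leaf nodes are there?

Tree built from: [21, 47, 39, 9, 28, 5, 43]
Tree (level-order array): [21, 9, 47, 5, None, 39, None, None, None, 28, 43]
Rule: A leaf has 0 children.
Per-node child counts:
  node 21: 2 child(ren)
  node 9: 1 child(ren)
  node 5: 0 child(ren)
  node 47: 1 child(ren)
  node 39: 2 child(ren)
  node 28: 0 child(ren)
  node 43: 0 child(ren)
Matching nodes: [5, 28, 43]
Count of leaf nodes: 3


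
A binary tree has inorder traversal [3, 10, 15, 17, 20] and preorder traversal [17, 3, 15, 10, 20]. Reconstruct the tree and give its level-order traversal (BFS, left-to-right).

Inorder:  [3, 10, 15, 17, 20]
Preorder: [17, 3, 15, 10, 20]
Algorithm: preorder visits root first, so consume preorder in order;
for each root, split the current inorder slice at that value into
left-subtree inorder and right-subtree inorder, then recurse.
Recursive splits:
  root=17; inorder splits into left=[3, 10, 15], right=[20]
  root=3; inorder splits into left=[], right=[10, 15]
  root=15; inorder splits into left=[10], right=[]
  root=10; inorder splits into left=[], right=[]
  root=20; inorder splits into left=[], right=[]
Reconstructed level-order: [17, 3, 20, 15, 10]


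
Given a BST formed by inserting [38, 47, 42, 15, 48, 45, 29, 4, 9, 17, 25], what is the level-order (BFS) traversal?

Tree insertion order: [38, 47, 42, 15, 48, 45, 29, 4, 9, 17, 25]
Tree (level-order array): [38, 15, 47, 4, 29, 42, 48, None, 9, 17, None, None, 45, None, None, None, None, None, 25]
BFS from the root, enqueuing left then right child of each popped node:
  queue [38] -> pop 38, enqueue [15, 47], visited so far: [38]
  queue [15, 47] -> pop 15, enqueue [4, 29], visited so far: [38, 15]
  queue [47, 4, 29] -> pop 47, enqueue [42, 48], visited so far: [38, 15, 47]
  queue [4, 29, 42, 48] -> pop 4, enqueue [9], visited so far: [38, 15, 47, 4]
  queue [29, 42, 48, 9] -> pop 29, enqueue [17], visited so far: [38, 15, 47, 4, 29]
  queue [42, 48, 9, 17] -> pop 42, enqueue [45], visited so far: [38, 15, 47, 4, 29, 42]
  queue [48, 9, 17, 45] -> pop 48, enqueue [none], visited so far: [38, 15, 47, 4, 29, 42, 48]
  queue [9, 17, 45] -> pop 9, enqueue [none], visited so far: [38, 15, 47, 4, 29, 42, 48, 9]
  queue [17, 45] -> pop 17, enqueue [25], visited so far: [38, 15, 47, 4, 29, 42, 48, 9, 17]
  queue [45, 25] -> pop 45, enqueue [none], visited so far: [38, 15, 47, 4, 29, 42, 48, 9, 17, 45]
  queue [25] -> pop 25, enqueue [none], visited so far: [38, 15, 47, 4, 29, 42, 48, 9, 17, 45, 25]
Result: [38, 15, 47, 4, 29, 42, 48, 9, 17, 45, 25]


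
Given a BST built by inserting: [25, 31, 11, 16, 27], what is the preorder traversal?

Tree insertion order: [25, 31, 11, 16, 27]
Tree (level-order array): [25, 11, 31, None, 16, 27]
Preorder traversal: [25, 11, 16, 31, 27]


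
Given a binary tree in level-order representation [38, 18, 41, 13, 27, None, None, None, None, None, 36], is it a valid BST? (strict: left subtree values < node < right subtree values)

Level-order array: [38, 18, 41, 13, 27, None, None, None, None, None, 36]
Validate using subtree bounds (lo, hi): at each node, require lo < value < hi,
then recurse left with hi=value and right with lo=value.
Preorder trace (stopping at first violation):
  at node 38 with bounds (-inf, +inf): OK
  at node 18 with bounds (-inf, 38): OK
  at node 13 with bounds (-inf, 18): OK
  at node 27 with bounds (18, 38): OK
  at node 36 with bounds (27, 38): OK
  at node 41 with bounds (38, +inf): OK
No violation found at any node.
Result: Valid BST


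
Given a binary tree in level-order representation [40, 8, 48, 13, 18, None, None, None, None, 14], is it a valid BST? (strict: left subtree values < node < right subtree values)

Level-order array: [40, 8, 48, 13, 18, None, None, None, None, 14]
Validate using subtree bounds (lo, hi): at each node, require lo < value < hi,
then recurse left with hi=value and right with lo=value.
Preorder trace (stopping at first violation):
  at node 40 with bounds (-inf, +inf): OK
  at node 8 with bounds (-inf, 40): OK
  at node 13 with bounds (-inf, 8): VIOLATION
Node 13 violates its bound: not (-inf < 13 < 8).
Result: Not a valid BST


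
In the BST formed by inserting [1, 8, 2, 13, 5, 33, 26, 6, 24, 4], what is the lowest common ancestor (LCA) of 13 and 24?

Tree insertion order: [1, 8, 2, 13, 5, 33, 26, 6, 24, 4]
Tree (level-order array): [1, None, 8, 2, 13, None, 5, None, 33, 4, 6, 26, None, None, None, None, None, 24]
In a BST, the LCA of p=13, q=24 is the first node v on the
root-to-leaf path with p <= v <= q (go left if both < v, right if both > v).
Walk from root:
  at 1: both 13 and 24 > 1, go right
  at 8: both 13 and 24 > 8, go right
  at 13: 13 <= 13 <= 24, this is the LCA
LCA = 13


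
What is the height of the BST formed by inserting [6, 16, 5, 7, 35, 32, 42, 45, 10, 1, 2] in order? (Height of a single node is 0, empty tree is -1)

Insertion order: [6, 16, 5, 7, 35, 32, 42, 45, 10, 1, 2]
Tree (level-order array): [6, 5, 16, 1, None, 7, 35, None, 2, None, 10, 32, 42, None, None, None, None, None, None, None, 45]
Compute height bottom-up (empty subtree = -1):
  height(2) = 1 + max(-1, -1) = 0
  height(1) = 1 + max(-1, 0) = 1
  height(5) = 1 + max(1, -1) = 2
  height(10) = 1 + max(-1, -1) = 0
  height(7) = 1 + max(-1, 0) = 1
  height(32) = 1 + max(-1, -1) = 0
  height(45) = 1 + max(-1, -1) = 0
  height(42) = 1 + max(-1, 0) = 1
  height(35) = 1 + max(0, 1) = 2
  height(16) = 1 + max(1, 2) = 3
  height(6) = 1 + max(2, 3) = 4
Height = 4


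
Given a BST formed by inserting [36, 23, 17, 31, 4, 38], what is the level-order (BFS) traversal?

Tree insertion order: [36, 23, 17, 31, 4, 38]
Tree (level-order array): [36, 23, 38, 17, 31, None, None, 4]
BFS from the root, enqueuing left then right child of each popped node:
  queue [36] -> pop 36, enqueue [23, 38], visited so far: [36]
  queue [23, 38] -> pop 23, enqueue [17, 31], visited so far: [36, 23]
  queue [38, 17, 31] -> pop 38, enqueue [none], visited so far: [36, 23, 38]
  queue [17, 31] -> pop 17, enqueue [4], visited so far: [36, 23, 38, 17]
  queue [31, 4] -> pop 31, enqueue [none], visited so far: [36, 23, 38, 17, 31]
  queue [4] -> pop 4, enqueue [none], visited so far: [36, 23, 38, 17, 31, 4]
Result: [36, 23, 38, 17, 31, 4]


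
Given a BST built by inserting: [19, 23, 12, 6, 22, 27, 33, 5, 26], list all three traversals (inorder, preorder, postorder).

Tree insertion order: [19, 23, 12, 6, 22, 27, 33, 5, 26]
Tree (level-order array): [19, 12, 23, 6, None, 22, 27, 5, None, None, None, 26, 33]
Inorder (L, root, R): [5, 6, 12, 19, 22, 23, 26, 27, 33]
Preorder (root, L, R): [19, 12, 6, 5, 23, 22, 27, 26, 33]
Postorder (L, R, root): [5, 6, 12, 22, 26, 33, 27, 23, 19]


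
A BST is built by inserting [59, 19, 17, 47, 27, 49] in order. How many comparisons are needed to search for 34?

Search path for 34: 59 -> 19 -> 47 -> 27
Found: False
Comparisons: 4


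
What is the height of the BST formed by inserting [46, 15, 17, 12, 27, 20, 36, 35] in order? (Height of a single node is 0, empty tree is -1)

Insertion order: [46, 15, 17, 12, 27, 20, 36, 35]
Tree (level-order array): [46, 15, None, 12, 17, None, None, None, 27, 20, 36, None, None, 35]
Compute height bottom-up (empty subtree = -1):
  height(12) = 1 + max(-1, -1) = 0
  height(20) = 1 + max(-1, -1) = 0
  height(35) = 1 + max(-1, -1) = 0
  height(36) = 1 + max(0, -1) = 1
  height(27) = 1 + max(0, 1) = 2
  height(17) = 1 + max(-1, 2) = 3
  height(15) = 1 + max(0, 3) = 4
  height(46) = 1 + max(4, -1) = 5
Height = 5


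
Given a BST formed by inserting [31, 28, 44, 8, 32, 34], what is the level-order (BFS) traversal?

Tree insertion order: [31, 28, 44, 8, 32, 34]
Tree (level-order array): [31, 28, 44, 8, None, 32, None, None, None, None, 34]
BFS from the root, enqueuing left then right child of each popped node:
  queue [31] -> pop 31, enqueue [28, 44], visited so far: [31]
  queue [28, 44] -> pop 28, enqueue [8], visited so far: [31, 28]
  queue [44, 8] -> pop 44, enqueue [32], visited so far: [31, 28, 44]
  queue [8, 32] -> pop 8, enqueue [none], visited so far: [31, 28, 44, 8]
  queue [32] -> pop 32, enqueue [34], visited so far: [31, 28, 44, 8, 32]
  queue [34] -> pop 34, enqueue [none], visited so far: [31, 28, 44, 8, 32, 34]
Result: [31, 28, 44, 8, 32, 34]


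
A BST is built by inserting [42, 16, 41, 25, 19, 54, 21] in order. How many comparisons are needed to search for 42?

Search path for 42: 42
Found: True
Comparisons: 1


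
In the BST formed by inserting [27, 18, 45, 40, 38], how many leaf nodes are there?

Tree built from: [27, 18, 45, 40, 38]
Tree (level-order array): [27, 18, 45, None, None, 40, None, 38]
Rule: A leaf has 0 children.
Per-node child counts:
  node 27: 2 child(ren)
  node 18: 0 child(ren)
  node 45: 1 child(ren)
  node 40: 1 child(ren)
  node 38: 0 child(ren)
Matching nodes: [18, 38]
Count of leaf nodes: 2


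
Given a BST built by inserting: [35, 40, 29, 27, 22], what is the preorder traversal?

Tree insertion order: [35, 40, 29, 27, 22]
Tree (level-order array): [35, 29, 40, 27, None, None, None, 22]
Preorder traversal: [35, 29, 27, 22, 40]


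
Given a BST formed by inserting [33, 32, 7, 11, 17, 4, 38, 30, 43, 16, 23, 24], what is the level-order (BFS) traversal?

Tree insertion order: [33, 32, 7, 11, 17, 4, 38, 30, 43, 16, 23, 24]
Tree (level-order array): [33, 32, 38, 7, None, None, 43, 4, 11, None, None, None, None, None, 17, 16, 30, None, None, 23, None, None, 24]
BFS from the root, enqueuing left then right child of each popped node:
  queue [33] -> pop 33, enqueue [32, 38], visited so far: [33]
  queue [32, 38] -> pop 32, enqueue [7], visited so far: [33, 32]
  queue [38, 7] -> pop 38, enqueue [43], visited so far: [33, 32, 38]
  queue [7, 43] -> pop 7, enqueue [4, 11], visited so far: [33, 32, 38, 7]
  queue [43, 4, 11] -> pop 43, enqueue [none], visited so far: [33, 32, 38, 7, 43]
  queue [4, 11] -> pop 4, enqueue [none], visited so far: [33, 32, 38, 7, 43, 4]
  queue [11] -> pop 11, enqueue [17], visited so far: [33, 32, 38, 7, 43, 4, 11]
  queue [17] -> pop 17, enqueue [16, 30], visited so far: [33, 32, 38, 7, 43, 4, 11, 17]
  queue [16, 30] -> pop 16, enqueue [none], visited so far: [33, 32, 38, 7, 43, 4, 11, 17, 16]
  queue [30] -> pop 30, enqueue [23], visited so far: [33, 32, 38, 7, 43, 4, 11, 17, 16, 30]
  queue [23] -> pop 23, enqueue [24], visited so far: [33, 32, 38, 7, 43, 4, 11, 17, 16, 30, 23]
  queue [24] -> pop 24, enqueue [none], visited so far: [33, 32, 38, 7, 43, 4, 11, 17, 16, 30, 23, 24]
Result: [33, 32, 38, 7, 43, 4, 11, 17, 16, 30, 23, 24]


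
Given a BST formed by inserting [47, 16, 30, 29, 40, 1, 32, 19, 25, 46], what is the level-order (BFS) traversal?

Tree insertion order: [47, 16, 30, 29, 40, 1, 32, 19, 25, 46]
Tree (level-order array): [47, 16, None, 1, 30, None, None, 29, 40, 19, None, 32, 46, None, 25]
BFS from the root, enqueuing left then right child of each popped node:
  queue [47] -> pop 47, enqueue [16], visited so far: [47]
  queue [16] -> pop 16, enqueue [1, 30], visited so far: [47, 16]
  queue [1, 30] -> pop 1, enqueue [none], visited so far: [47, 16, 1]
  queue [30] -> pop 30, enqueue [29, 40], visited so far: [47, 16, 1, 30]
  queue [29, 40] -> pop 29, enqueue [19], visited so far: [47, 16, 1, 30, 29]
  queue [40, 19] -> pop 40, enqueue [32, 46], visited so far: [47, 16, 1, 30, 29, 40]
  queue [19, 32, 46] -> pop 19, enqueue [25], visited so far: [47, 16, 1, 30, 29, 40, 19]
  queue [32, 46, 25] -> pop 32, enqueue [none], visited so far: [47, 16, 1, 30, 29, 40, 19, 32]
  queue [46, 25] -> pop 46, enqueue [none], visited so far: [47, 16, 1, 30, 29, 40, 19, 32, 46]
  queue [25] -> pop 25, enqueue [none], visited so far: [47, 16, 1, 30, 29, 40, 19, 32, 46, 25]
Result: [47, 16, 1, 30, 29, 40, 19, 32, 46, 25]


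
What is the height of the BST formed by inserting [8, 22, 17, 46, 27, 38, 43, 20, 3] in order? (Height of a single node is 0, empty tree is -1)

Insertion order: [8, 22, 17, 46, 27, 38, 43, 20, 3]
Tree (level-order array): [8, 3, 22, None, None, 17, 46, None, 20, 27, None, None, None, None, 38, None, 43]
Compute height bottom-up (empty subtree = -1):
  height(3) = 1 + max(-1, -1) = 0
  height(20) = 1 + max(-1, -1) = 0
  height(17) = 1 + max(-1, 0) = 1
  height(43) = 1 + max(-1, -1) = 0
  height(38) = 1 + max(-1, 0) = 1
  height(27) = 1 + max(-1, 1) = 2
  height(46) = 1 + max(2, -1) = 3
  height(22) = 1 + max(1, 3) = 4
  height(8) = 1 + max(0, 4) = 5
Height = 5


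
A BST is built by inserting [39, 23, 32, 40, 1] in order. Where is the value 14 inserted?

Starting tree (level order): [39, 23, 40, 1, 32]
Insertion path: 39 -> 23 -> 1
Result: insert 14 as right child of 1
Final tree (level order): [39, 23, 40, 1, 32, None, None, None, 14]


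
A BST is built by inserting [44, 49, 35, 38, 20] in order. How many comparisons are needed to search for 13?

Search path for 13: 44 -> 35 -> 20
Found: False
Comparisons: 3


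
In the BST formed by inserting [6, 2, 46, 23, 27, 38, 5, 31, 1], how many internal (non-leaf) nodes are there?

Tree built from: [6, 2, 46, 23, 27, 38, 5, 31, 1]
Tree (level-order array): [6, 2, 46, 1, 5, 23, None, None, None, None, None, None, 27, None, 38, 31]
Rule: An internal node has at least one child.
Per-node child counts:
  node 6: 2 child(ren)
  node 2: 2 child(ren)
  node 1: 0 child(ren)
  node 5: 0 child(ren)
  node 46: 1 child(ren)
  node 23: 1 child(ren)
  node 27: 1 child(ren)
  node 38: 1 child(ren)
  node 31: 0 child(ren)
Matching nodes: [6, 2, 46, 23, 27, 38]
Count of internal (non-leaf) nodes: 6


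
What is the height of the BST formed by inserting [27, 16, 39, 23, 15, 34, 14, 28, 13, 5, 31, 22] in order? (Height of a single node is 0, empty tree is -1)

Insertion order: [27, 16, 39, 23, 15, 34, 14, 28, 13, 5, 31, 22]
Tree (level-order array): [27, 16, 39, 15, 23, 34, None, 14, None, 22, None, 28, None, 13, None, None, None, None, 31, 5]
Compute height bottom-up (empty subtree = -1):
  height(5) = 1 + max(-1, -1) = 0
  height(13) = 1 + max(0, -1) = 1
  height(14) = 1 + max(1, -1) = 2
  height(15) = 1 + max(2, -1) = 3
  height(22) = 1 + max(-1, -1) = 0
  height(23) = 1 + max(0, -1) = 1
  height(16) = 1 + max(3, 1) = 4
  height(31) = 1 + max(-1, -1) = 0
  height(28) = 1 + max(-1, 0) = 1
  height(34) = 1 + max(1, -1) = 2
  height(39) = 1 + max(2, -1) = 3
  height(27) = 1 + max(4, 3) = 5
Height = 5
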